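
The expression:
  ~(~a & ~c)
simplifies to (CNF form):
a | c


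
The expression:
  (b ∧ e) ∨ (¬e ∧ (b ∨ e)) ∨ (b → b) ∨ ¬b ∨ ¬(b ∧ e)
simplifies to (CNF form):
True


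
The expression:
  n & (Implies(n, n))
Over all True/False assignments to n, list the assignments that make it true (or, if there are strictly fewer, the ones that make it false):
is true only for:
  n=True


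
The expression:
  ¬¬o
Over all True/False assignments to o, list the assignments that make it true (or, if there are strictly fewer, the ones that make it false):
is true only for:
  o=True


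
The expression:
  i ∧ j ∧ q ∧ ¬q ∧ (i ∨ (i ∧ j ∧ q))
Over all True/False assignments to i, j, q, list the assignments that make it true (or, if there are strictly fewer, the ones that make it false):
is never true.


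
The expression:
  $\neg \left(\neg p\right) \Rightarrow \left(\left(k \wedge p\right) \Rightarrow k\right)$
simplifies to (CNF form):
$\text{True}$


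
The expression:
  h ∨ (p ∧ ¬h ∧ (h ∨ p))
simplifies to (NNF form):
h ∨ p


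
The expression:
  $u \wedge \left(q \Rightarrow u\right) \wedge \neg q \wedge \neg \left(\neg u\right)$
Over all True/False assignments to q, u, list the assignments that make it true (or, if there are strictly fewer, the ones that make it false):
is true only for:
  q=False, u=True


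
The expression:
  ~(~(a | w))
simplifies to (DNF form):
a | w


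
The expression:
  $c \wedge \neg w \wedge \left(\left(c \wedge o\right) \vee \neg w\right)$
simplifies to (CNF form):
$c \wedge \neg w$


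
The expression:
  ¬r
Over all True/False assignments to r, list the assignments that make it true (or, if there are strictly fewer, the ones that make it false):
is true only for:
  r=False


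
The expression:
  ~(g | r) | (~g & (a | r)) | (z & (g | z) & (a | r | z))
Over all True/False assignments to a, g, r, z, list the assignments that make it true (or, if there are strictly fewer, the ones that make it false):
is false only for:
  a=False, g=True, r=False, z=False;
  a=False, g=True, r=True, z=False;
  a=True, g=True, r=False, z=False;
  a=True, g=True, r=True, z=False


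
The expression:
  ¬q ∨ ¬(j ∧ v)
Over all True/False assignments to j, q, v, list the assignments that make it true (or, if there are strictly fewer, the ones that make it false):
is false only for:
  j=True, q=True, v=True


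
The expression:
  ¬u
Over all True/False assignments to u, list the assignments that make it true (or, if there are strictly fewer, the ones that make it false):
is true only for:
  u=False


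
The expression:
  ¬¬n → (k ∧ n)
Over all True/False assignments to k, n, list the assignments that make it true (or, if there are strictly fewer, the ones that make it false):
is false only for:
  k=False, n=True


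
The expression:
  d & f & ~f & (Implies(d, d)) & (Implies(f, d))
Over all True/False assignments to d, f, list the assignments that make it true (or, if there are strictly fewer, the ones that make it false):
is never true.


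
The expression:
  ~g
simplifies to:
~g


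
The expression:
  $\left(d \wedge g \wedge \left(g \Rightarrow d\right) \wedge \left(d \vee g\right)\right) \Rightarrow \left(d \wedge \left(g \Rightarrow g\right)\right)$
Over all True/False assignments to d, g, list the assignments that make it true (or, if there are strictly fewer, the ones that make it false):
is always true.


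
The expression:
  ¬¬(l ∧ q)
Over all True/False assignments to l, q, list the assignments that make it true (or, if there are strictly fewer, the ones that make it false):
is true only for:
  l=True, q=True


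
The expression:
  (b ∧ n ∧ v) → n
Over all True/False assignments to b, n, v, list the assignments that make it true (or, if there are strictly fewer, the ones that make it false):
is always true.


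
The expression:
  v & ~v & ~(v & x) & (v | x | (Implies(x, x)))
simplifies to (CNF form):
False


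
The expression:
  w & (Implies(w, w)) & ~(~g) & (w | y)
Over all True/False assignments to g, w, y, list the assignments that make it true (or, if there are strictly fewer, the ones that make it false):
is true only for:
  g=True, w=True, y=False;
  g=True, w=True, y=True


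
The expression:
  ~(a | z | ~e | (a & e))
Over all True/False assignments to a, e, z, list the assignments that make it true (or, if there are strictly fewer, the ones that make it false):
is true only for:
  a=False, e=True, z=False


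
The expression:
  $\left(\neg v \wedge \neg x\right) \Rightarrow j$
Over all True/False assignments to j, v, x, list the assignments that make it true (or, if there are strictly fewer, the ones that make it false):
is false only for:
  j=False, v=False, x=False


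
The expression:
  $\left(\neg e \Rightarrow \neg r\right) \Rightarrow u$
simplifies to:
$u \vee \left(r \wedge \neg e\right)$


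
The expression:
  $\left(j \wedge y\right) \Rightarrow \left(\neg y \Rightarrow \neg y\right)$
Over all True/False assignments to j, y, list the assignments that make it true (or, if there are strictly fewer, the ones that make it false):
is always true.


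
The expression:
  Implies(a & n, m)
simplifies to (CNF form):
m | ~a | ~n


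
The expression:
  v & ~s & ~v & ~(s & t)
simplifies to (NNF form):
False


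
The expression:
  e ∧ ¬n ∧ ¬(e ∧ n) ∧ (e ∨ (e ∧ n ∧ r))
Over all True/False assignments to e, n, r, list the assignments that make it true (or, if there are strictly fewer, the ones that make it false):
is true only for:
  e=True, n=False, r=False;
  e=True, n=False, r=True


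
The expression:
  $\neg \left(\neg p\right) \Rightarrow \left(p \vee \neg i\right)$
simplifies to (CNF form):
$\text{True}$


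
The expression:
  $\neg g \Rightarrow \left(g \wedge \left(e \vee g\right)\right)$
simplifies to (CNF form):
$g$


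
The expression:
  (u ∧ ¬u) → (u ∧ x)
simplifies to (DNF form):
True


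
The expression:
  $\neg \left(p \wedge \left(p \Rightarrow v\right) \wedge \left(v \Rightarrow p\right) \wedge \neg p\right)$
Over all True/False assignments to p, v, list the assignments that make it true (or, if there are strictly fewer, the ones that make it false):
is always true.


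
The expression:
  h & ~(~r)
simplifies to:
h & r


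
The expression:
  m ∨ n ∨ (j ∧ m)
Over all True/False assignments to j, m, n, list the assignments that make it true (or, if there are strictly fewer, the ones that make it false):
is false only for:
  j=False, m=False, n=False;
  j=True, m=False, n=False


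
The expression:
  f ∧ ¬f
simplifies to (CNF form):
False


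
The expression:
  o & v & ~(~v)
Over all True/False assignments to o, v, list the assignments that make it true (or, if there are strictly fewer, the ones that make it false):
is true only for:
  o=True, v=True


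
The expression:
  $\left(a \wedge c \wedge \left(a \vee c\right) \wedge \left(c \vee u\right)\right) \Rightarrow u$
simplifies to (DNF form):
$u \vee \neg a \vee \neg c$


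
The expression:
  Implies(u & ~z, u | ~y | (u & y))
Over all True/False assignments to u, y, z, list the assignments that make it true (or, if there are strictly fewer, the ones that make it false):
is always true.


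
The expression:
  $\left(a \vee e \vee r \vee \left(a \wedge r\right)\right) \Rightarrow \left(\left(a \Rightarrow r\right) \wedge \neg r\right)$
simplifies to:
$\neg a \wedge \neg r$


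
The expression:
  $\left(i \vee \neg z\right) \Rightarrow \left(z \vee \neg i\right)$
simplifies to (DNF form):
$z \vee \neg i$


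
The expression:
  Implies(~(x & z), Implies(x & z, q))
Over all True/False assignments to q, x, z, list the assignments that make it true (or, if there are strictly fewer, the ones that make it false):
is always true.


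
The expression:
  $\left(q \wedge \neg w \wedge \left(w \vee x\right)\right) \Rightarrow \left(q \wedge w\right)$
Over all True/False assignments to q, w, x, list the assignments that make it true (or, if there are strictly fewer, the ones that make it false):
is false only for:
  q=True, w=False, x=True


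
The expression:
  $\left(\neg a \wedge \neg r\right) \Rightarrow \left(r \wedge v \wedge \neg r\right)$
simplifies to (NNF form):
$a \vee r$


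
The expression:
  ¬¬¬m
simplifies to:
¬m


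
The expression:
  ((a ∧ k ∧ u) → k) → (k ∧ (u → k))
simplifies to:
k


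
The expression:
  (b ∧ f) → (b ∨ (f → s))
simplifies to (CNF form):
True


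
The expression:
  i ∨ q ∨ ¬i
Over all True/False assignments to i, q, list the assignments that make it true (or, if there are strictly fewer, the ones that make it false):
is always true.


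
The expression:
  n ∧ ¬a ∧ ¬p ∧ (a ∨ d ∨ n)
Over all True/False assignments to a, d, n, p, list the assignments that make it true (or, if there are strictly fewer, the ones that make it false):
is true only for:
  a=False, d=False, n=True, p=False;
  a=False, d=True, n=True, p=False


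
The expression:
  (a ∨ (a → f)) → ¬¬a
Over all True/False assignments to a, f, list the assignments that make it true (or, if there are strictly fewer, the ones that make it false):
is true only for:
  a=True, f=False;
  a=True, f=True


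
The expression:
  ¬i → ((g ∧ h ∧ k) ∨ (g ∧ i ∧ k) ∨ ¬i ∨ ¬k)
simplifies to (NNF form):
True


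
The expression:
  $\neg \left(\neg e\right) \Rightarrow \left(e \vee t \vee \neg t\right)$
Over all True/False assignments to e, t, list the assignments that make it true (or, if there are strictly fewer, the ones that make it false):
is always true.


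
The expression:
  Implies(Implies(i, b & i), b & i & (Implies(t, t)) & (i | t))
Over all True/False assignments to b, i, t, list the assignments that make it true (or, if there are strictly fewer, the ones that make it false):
is true only for:
  b=False, i=True, t=False;
  b=False, i=True, t=True;
  b=True, i=True, t=False;
  b=True, i=True, t=True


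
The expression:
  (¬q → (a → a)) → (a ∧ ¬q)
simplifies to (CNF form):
a ∧ ¬q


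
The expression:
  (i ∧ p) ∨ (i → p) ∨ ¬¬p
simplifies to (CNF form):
p ∨ ¬i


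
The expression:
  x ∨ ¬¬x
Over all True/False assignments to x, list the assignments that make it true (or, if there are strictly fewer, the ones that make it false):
is true only for:
  x=True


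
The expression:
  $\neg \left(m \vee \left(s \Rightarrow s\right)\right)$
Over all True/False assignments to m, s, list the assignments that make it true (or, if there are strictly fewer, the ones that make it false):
is never true.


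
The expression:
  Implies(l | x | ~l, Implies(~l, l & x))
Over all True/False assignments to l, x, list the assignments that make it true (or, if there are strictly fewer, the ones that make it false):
is true only for:
  l=True, x=False;
  l=True, x=True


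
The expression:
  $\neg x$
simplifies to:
$\neg x$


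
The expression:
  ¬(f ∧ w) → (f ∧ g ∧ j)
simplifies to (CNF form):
f ∧ (g ∨ w) ∧ (j ∨ w)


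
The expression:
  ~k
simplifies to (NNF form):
~k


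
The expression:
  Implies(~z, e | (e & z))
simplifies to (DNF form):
e | z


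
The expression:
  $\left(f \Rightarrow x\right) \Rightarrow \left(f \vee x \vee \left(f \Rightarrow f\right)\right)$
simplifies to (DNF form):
$\text{True}$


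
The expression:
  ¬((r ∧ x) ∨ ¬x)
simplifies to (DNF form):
x ∧ ¬r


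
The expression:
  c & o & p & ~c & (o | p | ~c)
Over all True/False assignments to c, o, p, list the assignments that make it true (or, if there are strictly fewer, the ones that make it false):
is never true.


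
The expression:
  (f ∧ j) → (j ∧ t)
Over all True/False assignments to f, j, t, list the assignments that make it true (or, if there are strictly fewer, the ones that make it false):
is false only for:
  f=True, j=True, t=False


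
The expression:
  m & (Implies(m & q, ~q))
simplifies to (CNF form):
m & ~q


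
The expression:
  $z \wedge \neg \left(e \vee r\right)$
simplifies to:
$z \wedge \neg e \wedge \neg r$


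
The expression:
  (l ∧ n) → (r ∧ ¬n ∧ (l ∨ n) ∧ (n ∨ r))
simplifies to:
¬l ∨ ¬n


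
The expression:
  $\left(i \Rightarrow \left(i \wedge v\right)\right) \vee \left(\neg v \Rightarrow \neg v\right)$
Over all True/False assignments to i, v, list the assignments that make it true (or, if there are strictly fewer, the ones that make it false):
is always true.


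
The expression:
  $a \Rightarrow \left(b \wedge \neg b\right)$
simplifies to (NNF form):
$\neg a$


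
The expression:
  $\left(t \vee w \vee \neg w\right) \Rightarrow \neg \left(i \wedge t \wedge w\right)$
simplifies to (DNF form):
$\neg i \vee \neg t \vee \neg w$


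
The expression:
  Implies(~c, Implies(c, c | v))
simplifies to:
True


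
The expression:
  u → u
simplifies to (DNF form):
True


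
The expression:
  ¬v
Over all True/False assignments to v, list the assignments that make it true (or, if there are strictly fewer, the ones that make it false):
is true only for:
  v=False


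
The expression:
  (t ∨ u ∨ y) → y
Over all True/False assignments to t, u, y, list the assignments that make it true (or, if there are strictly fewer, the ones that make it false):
is false only for:
  t=False, u=True, y=False;
  t=True, u=False, y=False;
  t=True, u=True, y=False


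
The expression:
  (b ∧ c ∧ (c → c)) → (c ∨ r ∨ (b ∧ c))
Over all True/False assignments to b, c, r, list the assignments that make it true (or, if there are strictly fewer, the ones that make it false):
is always true.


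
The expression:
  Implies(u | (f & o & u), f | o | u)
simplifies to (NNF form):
True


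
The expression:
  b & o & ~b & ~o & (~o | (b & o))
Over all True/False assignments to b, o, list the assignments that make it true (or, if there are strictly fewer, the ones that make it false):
is never true.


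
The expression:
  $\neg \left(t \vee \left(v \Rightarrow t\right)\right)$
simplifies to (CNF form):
$v \wedge \neg t$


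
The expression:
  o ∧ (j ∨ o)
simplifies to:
o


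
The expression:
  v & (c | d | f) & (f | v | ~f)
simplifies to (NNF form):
v & (c | d | f)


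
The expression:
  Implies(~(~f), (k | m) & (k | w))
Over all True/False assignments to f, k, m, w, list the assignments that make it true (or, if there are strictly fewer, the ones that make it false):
is false only for:
  f=True, k=False, m=False, w=False;
  f=True, k=False, m=False, w=True;
  f=True, k=False, m=True, w=False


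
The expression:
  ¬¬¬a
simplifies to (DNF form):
¬a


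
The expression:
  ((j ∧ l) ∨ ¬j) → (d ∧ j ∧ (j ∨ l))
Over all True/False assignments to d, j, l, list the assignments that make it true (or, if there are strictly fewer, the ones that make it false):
is true only for:
  d=False, j=True, l=False;
  d=True, j=True, l=False;
  d=True, j=True, l=True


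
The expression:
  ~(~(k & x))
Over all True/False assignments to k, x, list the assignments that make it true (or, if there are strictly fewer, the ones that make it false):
is true only for:
  k=True, x=True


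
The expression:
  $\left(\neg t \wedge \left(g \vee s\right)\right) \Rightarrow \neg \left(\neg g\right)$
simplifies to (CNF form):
$g \vee t \vee \neg s$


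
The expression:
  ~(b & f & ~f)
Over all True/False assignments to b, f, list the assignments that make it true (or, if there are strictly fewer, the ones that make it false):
is always true.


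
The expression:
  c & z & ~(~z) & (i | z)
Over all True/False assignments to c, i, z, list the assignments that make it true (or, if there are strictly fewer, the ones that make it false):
is true only for:
  c=True, i=False, z=True;
  c=True, i=True, z=True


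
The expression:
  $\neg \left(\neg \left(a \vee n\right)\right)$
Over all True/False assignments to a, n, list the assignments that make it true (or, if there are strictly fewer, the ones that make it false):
is false only for:
  a=False, n=False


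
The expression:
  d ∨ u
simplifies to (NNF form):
d ∨ u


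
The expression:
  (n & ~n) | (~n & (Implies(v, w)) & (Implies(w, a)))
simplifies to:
~n & (a | ~w) & (w | ~v)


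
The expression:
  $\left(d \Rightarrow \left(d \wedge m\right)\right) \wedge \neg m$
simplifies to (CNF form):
$\neg d \wedge \neg m$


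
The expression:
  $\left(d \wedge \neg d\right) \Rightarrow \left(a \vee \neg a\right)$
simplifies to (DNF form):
$\text{True}$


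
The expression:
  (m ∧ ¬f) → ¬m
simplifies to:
f ∨ ¬m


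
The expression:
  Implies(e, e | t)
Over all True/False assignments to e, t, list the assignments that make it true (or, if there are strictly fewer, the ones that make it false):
is always true.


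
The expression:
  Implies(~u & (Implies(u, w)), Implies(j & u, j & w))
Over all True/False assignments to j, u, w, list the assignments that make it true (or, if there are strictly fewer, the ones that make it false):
is always true.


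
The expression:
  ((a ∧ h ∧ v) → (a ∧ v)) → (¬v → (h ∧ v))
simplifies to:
v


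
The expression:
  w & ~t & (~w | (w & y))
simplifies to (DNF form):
w & y & ~t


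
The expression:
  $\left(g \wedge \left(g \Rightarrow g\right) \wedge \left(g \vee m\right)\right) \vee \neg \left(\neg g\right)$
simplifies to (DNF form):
$g$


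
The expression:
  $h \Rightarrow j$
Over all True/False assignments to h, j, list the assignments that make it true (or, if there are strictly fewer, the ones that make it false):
is false only for:
  h=True, j=False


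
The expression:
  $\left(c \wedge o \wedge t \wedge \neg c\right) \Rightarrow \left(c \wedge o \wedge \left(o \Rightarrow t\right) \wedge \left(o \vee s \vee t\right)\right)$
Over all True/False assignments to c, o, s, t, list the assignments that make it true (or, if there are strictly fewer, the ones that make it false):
is always true.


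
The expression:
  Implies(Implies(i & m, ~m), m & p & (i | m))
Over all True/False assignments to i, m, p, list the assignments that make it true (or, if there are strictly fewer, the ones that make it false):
is true only for:
  i=False, m=True, p=True;
  i=True, m=True, p=False;
  i=True, m=True, p=True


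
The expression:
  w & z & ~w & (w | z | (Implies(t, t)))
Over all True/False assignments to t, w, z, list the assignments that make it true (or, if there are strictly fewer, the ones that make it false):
is never true.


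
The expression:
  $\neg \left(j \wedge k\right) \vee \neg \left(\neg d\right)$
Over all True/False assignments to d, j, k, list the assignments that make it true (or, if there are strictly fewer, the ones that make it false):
is false only for:
  d=False, j=True, k=True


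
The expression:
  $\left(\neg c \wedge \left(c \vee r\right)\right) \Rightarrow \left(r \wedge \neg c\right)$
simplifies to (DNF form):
$\text{True}$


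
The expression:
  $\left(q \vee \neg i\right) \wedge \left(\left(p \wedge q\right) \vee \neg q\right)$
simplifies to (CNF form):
$\left(p \vee \neg q\right) \wedge \left(q \vee \neg i\right)$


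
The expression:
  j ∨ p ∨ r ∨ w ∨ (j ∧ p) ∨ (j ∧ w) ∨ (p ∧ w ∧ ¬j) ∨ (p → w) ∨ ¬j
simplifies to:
True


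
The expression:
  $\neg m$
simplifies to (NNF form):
$\neg m$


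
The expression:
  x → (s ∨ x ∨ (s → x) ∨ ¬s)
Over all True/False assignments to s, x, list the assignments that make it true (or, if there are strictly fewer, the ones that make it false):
is always true.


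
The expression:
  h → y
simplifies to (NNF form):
y ∨ ¬h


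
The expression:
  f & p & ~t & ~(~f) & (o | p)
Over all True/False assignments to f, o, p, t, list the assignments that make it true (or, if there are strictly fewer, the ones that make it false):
is true only for:
  f=True, o=False, p=True, t=False;
  f=True, o=True, p=True, t=False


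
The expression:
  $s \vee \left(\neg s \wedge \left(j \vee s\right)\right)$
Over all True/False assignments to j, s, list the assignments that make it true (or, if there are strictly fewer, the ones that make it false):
is false only for:
  j=False, s=False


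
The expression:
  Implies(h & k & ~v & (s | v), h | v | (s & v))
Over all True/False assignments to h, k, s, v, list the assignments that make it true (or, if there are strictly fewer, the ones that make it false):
is always true.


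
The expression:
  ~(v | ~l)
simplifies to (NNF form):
l & ~v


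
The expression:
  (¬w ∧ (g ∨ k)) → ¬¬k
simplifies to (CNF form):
k ∨ w ∨ ¬g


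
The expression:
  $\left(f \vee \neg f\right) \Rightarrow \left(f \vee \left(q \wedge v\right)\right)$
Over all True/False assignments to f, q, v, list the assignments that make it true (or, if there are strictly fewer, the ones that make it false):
is false only for:
  f=False, q=False, v=False;
  f=False, q=False, v=True;
  f=False, q=True, v=False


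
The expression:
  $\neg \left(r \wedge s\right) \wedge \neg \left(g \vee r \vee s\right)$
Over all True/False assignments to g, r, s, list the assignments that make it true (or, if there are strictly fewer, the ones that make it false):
is true only for:
  g=False, r=False, s=False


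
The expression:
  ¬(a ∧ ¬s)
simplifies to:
s ∨ ¬a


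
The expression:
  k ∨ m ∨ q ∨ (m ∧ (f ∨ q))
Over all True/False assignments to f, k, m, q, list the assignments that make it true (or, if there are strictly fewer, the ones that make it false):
is false only for:
  f=False, k=False, m=False, q=False;
  f=True, k=False, m=False, q=False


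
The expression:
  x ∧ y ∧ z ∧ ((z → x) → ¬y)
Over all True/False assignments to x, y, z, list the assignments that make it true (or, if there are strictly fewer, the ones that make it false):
is never true.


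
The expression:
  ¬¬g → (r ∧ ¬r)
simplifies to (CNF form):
¬g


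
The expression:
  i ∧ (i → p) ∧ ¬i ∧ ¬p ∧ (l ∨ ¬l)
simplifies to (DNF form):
False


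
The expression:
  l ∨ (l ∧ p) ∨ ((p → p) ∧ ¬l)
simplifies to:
True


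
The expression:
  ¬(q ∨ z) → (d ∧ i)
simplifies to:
q ∨ z ∨ (d ∧ i)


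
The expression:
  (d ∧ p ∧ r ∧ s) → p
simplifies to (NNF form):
True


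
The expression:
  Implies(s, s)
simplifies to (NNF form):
True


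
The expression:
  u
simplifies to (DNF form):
u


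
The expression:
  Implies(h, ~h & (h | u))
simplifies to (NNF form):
~h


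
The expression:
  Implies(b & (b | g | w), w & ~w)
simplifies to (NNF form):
~b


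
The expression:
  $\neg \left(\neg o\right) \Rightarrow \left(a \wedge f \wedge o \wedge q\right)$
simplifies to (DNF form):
$\left(a \wedge f \wedge q\right) \vee \neg o$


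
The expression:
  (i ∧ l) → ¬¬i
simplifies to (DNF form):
True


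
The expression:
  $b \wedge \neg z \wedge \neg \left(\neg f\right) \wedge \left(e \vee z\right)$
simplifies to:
$b \wedge e \wedge f \wedge \neg z$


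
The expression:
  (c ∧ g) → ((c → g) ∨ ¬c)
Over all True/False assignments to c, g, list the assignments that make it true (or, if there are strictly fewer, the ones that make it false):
is always true.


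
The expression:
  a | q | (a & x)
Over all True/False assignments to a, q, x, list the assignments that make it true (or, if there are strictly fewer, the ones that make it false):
is false only for:
  a=False, q=False, x=False;
  a=False, q=False, x=True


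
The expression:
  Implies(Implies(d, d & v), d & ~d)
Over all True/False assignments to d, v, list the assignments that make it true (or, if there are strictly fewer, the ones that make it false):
is true only for:
  d=True, v=False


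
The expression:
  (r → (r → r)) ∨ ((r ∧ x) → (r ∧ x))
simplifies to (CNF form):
True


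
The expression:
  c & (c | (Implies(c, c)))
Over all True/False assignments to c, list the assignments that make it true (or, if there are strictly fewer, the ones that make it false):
is true only for:
  c=True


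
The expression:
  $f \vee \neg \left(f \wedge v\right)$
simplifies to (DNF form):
$\text{True}$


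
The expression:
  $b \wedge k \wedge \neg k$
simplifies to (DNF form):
$\text{False}$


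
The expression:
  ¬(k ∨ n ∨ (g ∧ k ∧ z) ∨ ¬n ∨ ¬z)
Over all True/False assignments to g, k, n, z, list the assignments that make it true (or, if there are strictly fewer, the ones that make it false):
is never true.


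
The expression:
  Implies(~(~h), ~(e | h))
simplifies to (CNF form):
~h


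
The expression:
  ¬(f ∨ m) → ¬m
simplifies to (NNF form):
True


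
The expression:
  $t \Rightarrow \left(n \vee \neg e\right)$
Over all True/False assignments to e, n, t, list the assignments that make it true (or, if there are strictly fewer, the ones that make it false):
is false only for:
  e=True, n=False, t=True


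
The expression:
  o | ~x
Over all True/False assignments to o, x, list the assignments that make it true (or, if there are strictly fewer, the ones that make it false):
is false only for:
  o=False, x=True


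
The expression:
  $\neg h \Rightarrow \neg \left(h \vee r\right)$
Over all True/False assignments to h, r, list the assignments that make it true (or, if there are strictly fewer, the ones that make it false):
is false only for:
  h=False, r=True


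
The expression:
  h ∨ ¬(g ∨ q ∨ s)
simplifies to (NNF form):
h ∨ (¬g ∧ ¬q ∧ ¬s)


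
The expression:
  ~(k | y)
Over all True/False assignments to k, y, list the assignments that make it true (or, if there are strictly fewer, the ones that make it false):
is true only for:
  k=False, y=False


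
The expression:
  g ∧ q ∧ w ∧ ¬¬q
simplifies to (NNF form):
g ∧ q ∧ w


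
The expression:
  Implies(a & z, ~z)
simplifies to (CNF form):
~a | ~z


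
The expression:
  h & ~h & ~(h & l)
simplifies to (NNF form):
False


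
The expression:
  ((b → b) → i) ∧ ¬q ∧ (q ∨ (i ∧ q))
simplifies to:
False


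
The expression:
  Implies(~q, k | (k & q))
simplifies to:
k | q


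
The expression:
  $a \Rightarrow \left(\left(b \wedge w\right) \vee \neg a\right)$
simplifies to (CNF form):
$\left(b \vee \neg a\right) \wedge \left(w \vee \neg a\right)$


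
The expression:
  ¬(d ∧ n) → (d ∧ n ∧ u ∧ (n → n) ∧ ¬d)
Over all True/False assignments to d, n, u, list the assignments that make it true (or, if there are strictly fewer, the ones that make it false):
is true only for:
  d=True, n=True, u=False;
  d=True, n=True, u=True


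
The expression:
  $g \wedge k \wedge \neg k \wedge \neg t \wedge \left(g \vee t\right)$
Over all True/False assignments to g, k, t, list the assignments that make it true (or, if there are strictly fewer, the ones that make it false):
is never true.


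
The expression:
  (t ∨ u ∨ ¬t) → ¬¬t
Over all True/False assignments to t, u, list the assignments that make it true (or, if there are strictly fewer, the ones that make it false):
is true only for:
  t=True, u=False;
  t=True, u=True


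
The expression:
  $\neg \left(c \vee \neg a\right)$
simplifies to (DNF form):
$a \wedge \neg c$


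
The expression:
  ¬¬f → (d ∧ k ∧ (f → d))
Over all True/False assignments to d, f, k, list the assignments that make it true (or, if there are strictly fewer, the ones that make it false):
is false only for:
  d=False, f=True, k=False;
  d=False, f=True, k=True;
  d=True, f=True, k=False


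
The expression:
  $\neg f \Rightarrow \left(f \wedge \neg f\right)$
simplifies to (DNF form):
$f$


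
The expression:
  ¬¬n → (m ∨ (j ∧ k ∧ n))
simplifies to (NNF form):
m ∨ (j ∧ k) ∨ ¬n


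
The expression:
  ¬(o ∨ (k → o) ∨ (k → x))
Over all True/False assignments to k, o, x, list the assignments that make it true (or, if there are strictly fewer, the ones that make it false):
is true only for:
  k=True, o=False, x=False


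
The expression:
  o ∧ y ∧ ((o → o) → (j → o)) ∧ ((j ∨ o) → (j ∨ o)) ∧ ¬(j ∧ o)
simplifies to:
o ∧ y ∧ ¬j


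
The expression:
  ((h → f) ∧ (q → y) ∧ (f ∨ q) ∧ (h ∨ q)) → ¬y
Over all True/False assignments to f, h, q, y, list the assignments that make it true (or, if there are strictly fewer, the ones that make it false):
is false only for:
  f=False, h=False, q=True, y=True;
  f=True, h=False, q=True, y=True;
  f=True, h=True, q=False, y=True;
  f=True, h=True, q=True, y=True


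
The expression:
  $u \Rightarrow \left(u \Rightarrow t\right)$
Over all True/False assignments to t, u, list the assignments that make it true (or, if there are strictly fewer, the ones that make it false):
is false only for:
  t=False, u=True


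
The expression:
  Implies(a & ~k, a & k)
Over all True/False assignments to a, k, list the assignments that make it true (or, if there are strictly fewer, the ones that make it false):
is false only for:
  a=True, k=False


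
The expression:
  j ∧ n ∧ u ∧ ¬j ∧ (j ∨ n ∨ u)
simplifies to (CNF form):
False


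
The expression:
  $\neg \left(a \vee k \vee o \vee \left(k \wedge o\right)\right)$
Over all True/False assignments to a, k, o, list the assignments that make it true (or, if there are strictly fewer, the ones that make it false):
is true only for:
  a=False, k=False, o=False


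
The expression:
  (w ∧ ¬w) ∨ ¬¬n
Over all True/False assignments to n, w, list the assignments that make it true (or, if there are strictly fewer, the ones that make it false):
is true only for:
  n=True, w=False;
  n=True, w=True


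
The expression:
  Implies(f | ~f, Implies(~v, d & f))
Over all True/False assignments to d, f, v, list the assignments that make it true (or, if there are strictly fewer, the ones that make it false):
is false only for:
  d=False, f=False, v=False;
  d=False, f=True, v=False;
  d=True, f=False, v=False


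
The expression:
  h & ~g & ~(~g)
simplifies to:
False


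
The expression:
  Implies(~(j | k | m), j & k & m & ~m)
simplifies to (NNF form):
j | k | m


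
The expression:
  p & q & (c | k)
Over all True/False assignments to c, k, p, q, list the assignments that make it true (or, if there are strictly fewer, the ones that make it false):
is true only for:
  c=False, k=True, p=True, q=True;
  c=True, k=False, p=True, q=True;
  c=True, k=True, p=True, q=True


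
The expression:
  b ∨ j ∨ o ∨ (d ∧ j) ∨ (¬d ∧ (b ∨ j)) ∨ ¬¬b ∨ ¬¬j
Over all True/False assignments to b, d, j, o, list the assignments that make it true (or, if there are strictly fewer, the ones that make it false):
is false only for:
  b=False, d=False, j=False, o=False;
  b=False, d=True, j=False, o=False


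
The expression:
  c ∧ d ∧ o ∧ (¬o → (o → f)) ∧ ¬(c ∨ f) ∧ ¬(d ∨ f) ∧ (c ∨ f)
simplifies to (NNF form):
False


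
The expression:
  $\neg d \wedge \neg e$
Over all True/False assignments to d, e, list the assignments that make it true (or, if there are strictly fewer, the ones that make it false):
is true only for:
  d=False, e=False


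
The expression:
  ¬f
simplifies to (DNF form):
¬f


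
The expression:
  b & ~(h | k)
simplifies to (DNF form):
b & ~h & ~k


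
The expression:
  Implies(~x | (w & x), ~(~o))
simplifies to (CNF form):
(o | x) & (o | ~w)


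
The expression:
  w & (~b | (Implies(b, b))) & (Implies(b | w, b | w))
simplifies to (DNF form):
w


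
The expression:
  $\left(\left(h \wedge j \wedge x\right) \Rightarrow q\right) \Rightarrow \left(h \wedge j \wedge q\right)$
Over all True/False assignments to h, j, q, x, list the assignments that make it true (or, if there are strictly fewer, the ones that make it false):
is true only for:
  h=True, j=True, q=False, x=True;
  h=True, j=True, q=True, x=False;
  h=True, j=True, q=True, x=True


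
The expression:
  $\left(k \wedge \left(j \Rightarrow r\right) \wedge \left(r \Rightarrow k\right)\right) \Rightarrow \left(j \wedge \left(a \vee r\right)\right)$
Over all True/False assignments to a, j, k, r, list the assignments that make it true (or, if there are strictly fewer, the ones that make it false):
is false only for:
  a=False, j=False, k=True, r=False;
  a=False, j=False, k=True, r=True;
  a=True, j=False, k=True, r=False;
  a=True, j=False, k=True, r=True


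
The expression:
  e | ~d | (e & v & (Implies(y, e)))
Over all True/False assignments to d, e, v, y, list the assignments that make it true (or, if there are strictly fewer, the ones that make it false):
is false only for:
  d=True, e=False, v=False, y=False;
  d=True, e=False, v=False, y=True;
  d=True, e=False, v=True, y=False;
  d=True, e=False, v=True, y=True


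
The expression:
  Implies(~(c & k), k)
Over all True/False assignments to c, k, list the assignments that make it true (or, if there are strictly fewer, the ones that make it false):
is true only for:
  c=False, k=True;
  c=True, k=True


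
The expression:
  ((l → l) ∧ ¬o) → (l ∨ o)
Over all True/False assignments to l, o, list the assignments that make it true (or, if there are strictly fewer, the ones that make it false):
is false only for:
  l=False, o=False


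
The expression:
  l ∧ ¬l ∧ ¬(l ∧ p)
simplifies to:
False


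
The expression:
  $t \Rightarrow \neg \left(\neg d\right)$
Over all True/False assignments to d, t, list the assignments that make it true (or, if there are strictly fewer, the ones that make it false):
is false only for:
  d=False, t=True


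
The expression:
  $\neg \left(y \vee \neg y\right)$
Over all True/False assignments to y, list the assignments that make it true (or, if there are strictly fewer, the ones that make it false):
is never true.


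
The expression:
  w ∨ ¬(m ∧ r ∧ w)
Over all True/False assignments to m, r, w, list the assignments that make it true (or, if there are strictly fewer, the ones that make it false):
is always true.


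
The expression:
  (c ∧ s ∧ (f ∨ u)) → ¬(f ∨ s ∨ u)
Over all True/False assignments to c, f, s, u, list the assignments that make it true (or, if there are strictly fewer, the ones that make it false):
is false only for:
  c=True, f=False, s=True, u=True;
  c=True, f=True, s=True, u=False;
  c=True, f=True, s=True, u=True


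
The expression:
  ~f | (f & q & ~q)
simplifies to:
~f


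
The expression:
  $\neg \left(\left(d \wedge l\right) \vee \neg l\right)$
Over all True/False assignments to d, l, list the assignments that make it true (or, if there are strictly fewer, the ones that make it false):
is true only for:
  d=False, l=True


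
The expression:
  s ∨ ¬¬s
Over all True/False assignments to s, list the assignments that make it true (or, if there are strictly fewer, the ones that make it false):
is true only for:
  s=True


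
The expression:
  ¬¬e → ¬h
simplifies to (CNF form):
¬e ∨ ¬h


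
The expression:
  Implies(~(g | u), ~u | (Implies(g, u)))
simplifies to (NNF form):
True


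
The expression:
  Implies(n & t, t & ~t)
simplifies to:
~n | ~t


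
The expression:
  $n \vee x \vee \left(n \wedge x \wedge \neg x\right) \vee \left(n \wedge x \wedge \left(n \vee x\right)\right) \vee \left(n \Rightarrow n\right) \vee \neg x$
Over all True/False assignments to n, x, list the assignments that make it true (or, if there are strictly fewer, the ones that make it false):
is always true.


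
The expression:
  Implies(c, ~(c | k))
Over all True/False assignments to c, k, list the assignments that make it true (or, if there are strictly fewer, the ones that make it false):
is true only for:
  c=False, k=False;
  c=False, k=True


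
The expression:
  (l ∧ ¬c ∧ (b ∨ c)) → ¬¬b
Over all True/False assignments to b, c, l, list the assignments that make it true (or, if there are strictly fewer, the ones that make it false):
is always true.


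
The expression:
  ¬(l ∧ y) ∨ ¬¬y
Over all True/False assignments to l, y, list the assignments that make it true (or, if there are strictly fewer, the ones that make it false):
is always true.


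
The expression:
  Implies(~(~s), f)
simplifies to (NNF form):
f | ~s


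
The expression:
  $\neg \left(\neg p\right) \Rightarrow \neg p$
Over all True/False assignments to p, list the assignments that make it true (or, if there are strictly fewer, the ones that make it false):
is true only for:
  p=False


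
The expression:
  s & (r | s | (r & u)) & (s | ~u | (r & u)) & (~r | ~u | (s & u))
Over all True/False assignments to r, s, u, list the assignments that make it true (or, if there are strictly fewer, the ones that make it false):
is true only for:
  r=False, s=True, u=False;
  r=False, s=True, u=True;
  r=True, s=True, u=False;
  r=True, s=True, u=True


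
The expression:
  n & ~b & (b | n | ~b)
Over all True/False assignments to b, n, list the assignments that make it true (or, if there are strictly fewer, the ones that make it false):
is true only for:
  b=False, n=True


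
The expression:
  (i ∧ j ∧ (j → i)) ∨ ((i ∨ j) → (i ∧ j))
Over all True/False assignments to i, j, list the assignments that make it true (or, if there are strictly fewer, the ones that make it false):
is true only for:
  i=False, j=False;
  i=True, j=True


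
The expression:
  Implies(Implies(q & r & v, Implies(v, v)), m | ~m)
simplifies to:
True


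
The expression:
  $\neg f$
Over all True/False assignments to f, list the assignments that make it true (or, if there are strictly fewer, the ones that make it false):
is true only for:
  f=False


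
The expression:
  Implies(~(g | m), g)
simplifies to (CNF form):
g | m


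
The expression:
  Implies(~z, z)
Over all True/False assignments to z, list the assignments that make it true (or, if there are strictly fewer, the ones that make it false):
is true only for:
  z=True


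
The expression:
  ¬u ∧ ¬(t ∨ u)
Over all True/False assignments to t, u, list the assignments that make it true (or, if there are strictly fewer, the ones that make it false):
is true only for:
  t=False, u=False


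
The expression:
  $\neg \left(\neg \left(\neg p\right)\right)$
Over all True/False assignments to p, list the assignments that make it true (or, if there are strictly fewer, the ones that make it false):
is true only for:
  p=False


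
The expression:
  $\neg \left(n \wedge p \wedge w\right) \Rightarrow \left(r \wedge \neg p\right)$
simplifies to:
$\left(r \wedge \neg p\right) \vee \left(n \wedge p \wedge w\right)$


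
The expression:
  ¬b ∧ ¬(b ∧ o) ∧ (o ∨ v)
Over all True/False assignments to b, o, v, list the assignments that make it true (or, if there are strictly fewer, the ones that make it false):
is true only for:
  b=False, o=False, v=True;
  b=False, o=True, v=False;
  b=False, o=True, v=True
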